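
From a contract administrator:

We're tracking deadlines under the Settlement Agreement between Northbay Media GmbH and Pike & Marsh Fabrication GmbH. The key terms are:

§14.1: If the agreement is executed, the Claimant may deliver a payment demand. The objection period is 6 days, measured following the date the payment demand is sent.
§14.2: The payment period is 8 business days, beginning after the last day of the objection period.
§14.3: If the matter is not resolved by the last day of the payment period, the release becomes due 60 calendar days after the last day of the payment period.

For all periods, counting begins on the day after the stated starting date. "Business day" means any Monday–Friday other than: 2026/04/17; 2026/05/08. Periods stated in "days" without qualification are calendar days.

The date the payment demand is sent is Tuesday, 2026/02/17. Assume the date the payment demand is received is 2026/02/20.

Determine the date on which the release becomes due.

Adding 6 calendar days to 2026/02/17 gives 2026/02/23, which is the last day of the objection period.
The last day of the payment period: 8 business days after Monday, 2026/02/23, skipping weekends — Feb 24, Feb 25, Feb 26, Feb 27, Mar 2, Mar 3, Mar 4, Mar 5 — lands on Thursday, 2026/03/05.
The date on which the release becomes due: 2026/03/05 + 60 days = 2026/05/04.

2026/05/04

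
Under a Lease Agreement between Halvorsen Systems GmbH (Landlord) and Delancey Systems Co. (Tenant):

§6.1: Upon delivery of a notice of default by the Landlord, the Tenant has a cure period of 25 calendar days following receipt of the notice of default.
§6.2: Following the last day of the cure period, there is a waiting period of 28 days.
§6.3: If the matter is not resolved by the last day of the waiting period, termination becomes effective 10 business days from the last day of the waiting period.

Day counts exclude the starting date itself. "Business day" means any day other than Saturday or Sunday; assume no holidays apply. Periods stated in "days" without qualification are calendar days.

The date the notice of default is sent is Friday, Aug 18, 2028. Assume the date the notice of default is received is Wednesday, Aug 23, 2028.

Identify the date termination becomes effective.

Oct 27, 2028

Adding 25 calendar days to Aug 23, 2028 gives Sep 17, 2028, which is the last day of the cure period.
Adding 28 calendar days to Sep 17, 2028 gives Oct 15, 2028, which is the last day of the waiting period.
From Sunday, Oct 15, 2028, 10 business days (Oct 16, Oct 17, Oct 18, Oct 19, Oct 20, Oct 23, Oct 24, Oct 25, Oct 26, Oct 27, skipping weekends) brings us to Friday, Oct 27, 2028, which is the date termination becomes effective.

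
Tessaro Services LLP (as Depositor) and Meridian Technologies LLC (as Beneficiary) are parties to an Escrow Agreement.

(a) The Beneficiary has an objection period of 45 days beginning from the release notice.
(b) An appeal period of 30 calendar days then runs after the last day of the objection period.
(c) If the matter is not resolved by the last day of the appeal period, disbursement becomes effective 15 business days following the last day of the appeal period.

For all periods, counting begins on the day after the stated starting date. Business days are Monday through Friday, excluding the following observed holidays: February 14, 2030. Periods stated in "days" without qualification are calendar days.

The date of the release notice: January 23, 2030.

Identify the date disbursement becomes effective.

April 29, 2030

Adding 45 calendar days to January 23, 2030 gives March 9, 2030, which is the last day of the objection period.
Adding 30 calendar days to March 9, 2030 gives April 8, 2030, which is the last day of the appeal period.
The date disbursement becomes effective: 15 business days after Monday, April 8, 2030, skipping weekends — Apr 9, Apr 10, Apr 11, Apr 12, …, Apr 25, Apr 26, Apr 29 — lands on Monday, April 29, 2030.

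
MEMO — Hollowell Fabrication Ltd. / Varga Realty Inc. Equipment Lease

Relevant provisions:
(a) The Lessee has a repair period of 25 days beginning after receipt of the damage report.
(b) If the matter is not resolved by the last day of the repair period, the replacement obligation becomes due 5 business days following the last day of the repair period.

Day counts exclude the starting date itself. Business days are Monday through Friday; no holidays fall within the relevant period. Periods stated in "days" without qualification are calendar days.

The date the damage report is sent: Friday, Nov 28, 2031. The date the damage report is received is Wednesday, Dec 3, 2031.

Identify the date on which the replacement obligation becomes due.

Adding 25 calendar days to Dec 3, 2031 gives Dec 28, 2031, which is the last day of the repair period.
The date on which the replacement obligation becomes due: 5 business days after Sunday, Dec 28, 2031, skipping weekends — Dec 29, Dec 30, Dec 31, Jan 1, Jan 2 — lands on Friday, Jan 2, 2032.

Jan 2, 2032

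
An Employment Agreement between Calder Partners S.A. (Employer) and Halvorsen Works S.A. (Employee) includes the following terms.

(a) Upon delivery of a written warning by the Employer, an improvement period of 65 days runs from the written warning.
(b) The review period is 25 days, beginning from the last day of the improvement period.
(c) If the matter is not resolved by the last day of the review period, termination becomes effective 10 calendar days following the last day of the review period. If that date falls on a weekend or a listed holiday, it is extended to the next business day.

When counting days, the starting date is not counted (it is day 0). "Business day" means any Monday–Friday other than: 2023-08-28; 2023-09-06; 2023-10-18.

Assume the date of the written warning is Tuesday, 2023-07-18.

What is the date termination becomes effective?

Adding 65 calendar days to 2023-07-18 gives 2023-09-21, which is the last day of the improvement period.
The last day of the review period: 2023-09-21 + 25 days = 2023-10-16.
The date termination becomes effective: 2023-10-16 + 10 days = 2023-10-26. 2023-10-26 is a Thursday and is not a listed holiday, so no roll-forward applies.

2023-10-26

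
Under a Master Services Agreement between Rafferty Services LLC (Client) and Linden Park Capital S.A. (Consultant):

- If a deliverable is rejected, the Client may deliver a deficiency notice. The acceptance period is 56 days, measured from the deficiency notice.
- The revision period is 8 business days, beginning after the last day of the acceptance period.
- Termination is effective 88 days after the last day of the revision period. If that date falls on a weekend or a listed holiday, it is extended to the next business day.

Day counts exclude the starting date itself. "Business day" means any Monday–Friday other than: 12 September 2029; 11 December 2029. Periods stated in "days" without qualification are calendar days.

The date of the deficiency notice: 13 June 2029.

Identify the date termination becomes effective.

16 November 2029

The last day of the acceptance period: 56 calendar days after 13 June 2029 is 8 August 2029.
The last day of the revision period: counting 8 business days from Wednesday, 8 August 2029 (Aug 9, Aug 10, Aug 13, Aug 14, Aug 15, Aug 16, Aug 17, Aug 20, skipping weekends) reaches Monday, 20 August 2029.
The date termination becomes effective: 20 August 2029 + 88 days = 16 November 2029. 16 November 2029 is a Friday and is not a listed holiday, so no roll-forward applies.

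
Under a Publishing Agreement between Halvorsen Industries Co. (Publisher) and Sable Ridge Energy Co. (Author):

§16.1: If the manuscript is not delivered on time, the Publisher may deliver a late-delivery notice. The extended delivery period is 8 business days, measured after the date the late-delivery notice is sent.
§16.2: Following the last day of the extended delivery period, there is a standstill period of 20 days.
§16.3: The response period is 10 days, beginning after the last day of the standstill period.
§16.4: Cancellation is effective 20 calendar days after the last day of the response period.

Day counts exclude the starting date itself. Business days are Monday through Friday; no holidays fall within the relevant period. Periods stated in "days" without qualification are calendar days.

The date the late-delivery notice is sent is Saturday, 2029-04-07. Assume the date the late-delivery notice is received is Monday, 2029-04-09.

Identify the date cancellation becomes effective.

From Saturday, 2029-04-07, 8 business days (Apr 9, Apr 10, Apr 11, Apr 12, Apr 13, Apr 16, Apr 17, Apr 18, skipping weekends) brings us to Wednesday, 2029-04-18, which is the last day of the extended delivery period.
Adding 20 calendar days to 2029-04-18 gives 2029-05-08, which is the last day of the standstill period.
Adding 10 calendar days to 2029-05-08 gives 2029-05-18, which is the last day of the response period.
The date cancellation becomes effective: 20 calendar days after 2029-05-18 is 2029-06-07.

2029-06-07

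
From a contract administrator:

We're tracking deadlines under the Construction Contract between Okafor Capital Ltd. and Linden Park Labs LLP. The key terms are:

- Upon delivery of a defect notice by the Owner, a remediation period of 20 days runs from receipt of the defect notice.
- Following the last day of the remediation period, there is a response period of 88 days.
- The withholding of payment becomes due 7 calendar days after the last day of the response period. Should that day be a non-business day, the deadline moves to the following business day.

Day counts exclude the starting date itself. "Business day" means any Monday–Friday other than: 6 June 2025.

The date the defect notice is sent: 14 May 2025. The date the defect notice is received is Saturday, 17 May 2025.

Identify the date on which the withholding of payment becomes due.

Adding 20 calendar days to 17 May 2025 gives 6 June 2025, which is the last day of the remediation period.
The last day of the response period: 88 calendar days after 6 June 2025 is 2 September 2025.
The date on which the withholding of payment becomes due: 2 September 2025 + 7 days = 9 September 2025. 9 September 2025 is a Tuesday and is not a listed holiday, so no roll-forward applies.

9 September 2025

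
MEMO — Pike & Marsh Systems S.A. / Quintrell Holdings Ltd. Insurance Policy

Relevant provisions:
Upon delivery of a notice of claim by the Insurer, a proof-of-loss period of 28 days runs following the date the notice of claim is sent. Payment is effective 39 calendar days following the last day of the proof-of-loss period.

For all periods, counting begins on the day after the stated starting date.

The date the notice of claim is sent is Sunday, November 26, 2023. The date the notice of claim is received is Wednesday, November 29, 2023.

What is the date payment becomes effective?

February 1, 2024

The last day of the proof-of-loss period: November 26, 2023 + 28 days = December 24, 2023.
The date payment becomes effective: 39 calendar days after December 24, 2023 is February 1, 2024.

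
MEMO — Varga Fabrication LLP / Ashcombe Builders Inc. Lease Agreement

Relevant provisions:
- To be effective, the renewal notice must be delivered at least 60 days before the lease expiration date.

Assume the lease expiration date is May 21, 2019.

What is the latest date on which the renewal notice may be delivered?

March 22, 2019

Counting back 60 calendar days from May 21, 2019 gives March 22, 2019.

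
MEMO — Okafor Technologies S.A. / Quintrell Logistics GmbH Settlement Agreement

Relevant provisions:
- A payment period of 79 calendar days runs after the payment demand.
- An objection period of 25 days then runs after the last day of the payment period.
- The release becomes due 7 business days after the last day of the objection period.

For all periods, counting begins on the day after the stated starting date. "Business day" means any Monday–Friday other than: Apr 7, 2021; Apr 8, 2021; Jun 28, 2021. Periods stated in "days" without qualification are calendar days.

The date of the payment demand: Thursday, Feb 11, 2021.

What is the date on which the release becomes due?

The last day of the payment period: 79 calendar days after Feb 11, 2021 is May 1, 2021.
Adding 25 calendar days to May 1, 2021 gives May 26, 2021, which is the last day of the objection period.
The date on which the release becomes due: 7 business days after Wednesday, May 26, 2021, skipping weekends — May 27, May 28, May 31, Jun 1, Jun 2, Jun 3, Jun 4 — lands on Friday, Jun 4, 2021.

Jun 4, 2021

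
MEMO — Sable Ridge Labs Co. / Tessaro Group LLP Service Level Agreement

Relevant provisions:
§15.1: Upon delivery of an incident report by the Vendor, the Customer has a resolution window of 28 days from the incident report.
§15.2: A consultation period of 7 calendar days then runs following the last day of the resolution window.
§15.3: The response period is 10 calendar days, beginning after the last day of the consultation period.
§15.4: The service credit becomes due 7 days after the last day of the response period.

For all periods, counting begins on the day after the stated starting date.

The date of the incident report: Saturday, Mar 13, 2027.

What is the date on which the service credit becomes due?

The last day of the resolution window: 28 calendar days after Mar 13, 2027 is Apr 10, 2027.
Adding 7 calendar days to Apr 10, 2027 gives Apr 17, 2027, which is the last day of the consultation period.
The last day of the response period: 10 calendar days after Apr 17, 2027 is Apr 27, 2027.
The date on which the service credit becomes due: Apr 27, 2027 + 7 days = May 4, 2027.

May 4, 2027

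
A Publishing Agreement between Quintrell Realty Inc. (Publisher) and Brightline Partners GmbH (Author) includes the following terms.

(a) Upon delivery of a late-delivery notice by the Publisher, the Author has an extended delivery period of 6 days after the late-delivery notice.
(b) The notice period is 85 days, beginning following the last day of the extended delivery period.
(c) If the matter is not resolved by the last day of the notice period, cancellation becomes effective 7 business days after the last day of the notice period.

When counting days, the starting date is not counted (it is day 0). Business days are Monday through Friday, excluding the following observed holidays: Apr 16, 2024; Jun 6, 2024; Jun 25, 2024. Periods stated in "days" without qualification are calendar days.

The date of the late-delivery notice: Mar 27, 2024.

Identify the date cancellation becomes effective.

Adding 6 calendar days to Mar 27, 2024 gives Apr 2, 2024, which is the last day of the extended delivery period.
Adding 85 calendar days to Apr 2, 2024 gives Jun 26, 2024, which is the last day of the notice period.
The date cancellation becomes effective: 7 business days after Wednesday, Jun 26, 2024, skipping weekends — Jun 27, Jun 28, Jul 1, Jul 2, Jul 3, Jul 4, Jul 5 — lands on Friday, Jul 5, 2024.

Jul 5, 2024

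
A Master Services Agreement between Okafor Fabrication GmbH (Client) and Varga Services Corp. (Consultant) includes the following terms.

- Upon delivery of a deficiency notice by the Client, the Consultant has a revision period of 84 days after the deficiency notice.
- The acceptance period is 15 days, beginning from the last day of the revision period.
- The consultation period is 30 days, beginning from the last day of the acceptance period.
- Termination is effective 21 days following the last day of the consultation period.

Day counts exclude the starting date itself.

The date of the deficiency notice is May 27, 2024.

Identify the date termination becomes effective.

Oct 24, 2024

The last day of the revision period: 84 calendar days after May 27, 2024 is Aug 19, 2024.
The last day of the acceptance period: Aug 19, 2024 + 15 days = Sep 3, 2024.
Adding 30 calendar days to Sep 3, 2024 gives Oct 3, 2024, which is the last day of the consultation period.
Adding 21 calendar days to Oct 3, 2024 gives Oct 24, 2024, which is the date termination becomes effective.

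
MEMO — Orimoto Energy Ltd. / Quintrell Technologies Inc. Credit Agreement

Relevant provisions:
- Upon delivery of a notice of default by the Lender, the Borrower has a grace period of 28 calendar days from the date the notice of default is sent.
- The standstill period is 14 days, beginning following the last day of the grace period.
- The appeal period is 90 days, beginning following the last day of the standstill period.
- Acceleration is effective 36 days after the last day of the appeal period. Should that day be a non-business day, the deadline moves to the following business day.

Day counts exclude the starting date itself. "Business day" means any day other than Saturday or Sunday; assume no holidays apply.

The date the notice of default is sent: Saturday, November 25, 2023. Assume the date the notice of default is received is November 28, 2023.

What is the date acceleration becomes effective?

Adding 28 calendar days to November 25, 2023 gives December 23, 2023, which is the last day of the grace period.
Adding 14 calendar days to December 23, 2023 gives January 6, 2024, which is the last day of the standstill period.
The last day of the appeal period: January 6, 2024 + 90 days = April 5, 2024.
Adding 36 calendar days to April 5, 2024 gives May 11, 2024, which is the date acceleration becomes effective. That falls on a Saturday, so it rolls to the next business day, Monday, May 13, 2024.

May 13, 2024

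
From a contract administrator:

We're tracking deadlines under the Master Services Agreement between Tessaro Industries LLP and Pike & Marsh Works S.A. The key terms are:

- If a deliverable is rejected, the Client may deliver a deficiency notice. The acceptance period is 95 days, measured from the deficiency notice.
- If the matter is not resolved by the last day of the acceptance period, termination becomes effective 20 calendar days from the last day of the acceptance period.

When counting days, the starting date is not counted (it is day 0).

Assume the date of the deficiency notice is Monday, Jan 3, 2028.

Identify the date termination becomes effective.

Apr 27, 2028

The last day of the acceptance period: Jan 3, 2028 + 95 days = Apr 7, 2028.
The date termination becomes effective: 20 calendar days after Apr 7, 2028 is Apr 27, 2028.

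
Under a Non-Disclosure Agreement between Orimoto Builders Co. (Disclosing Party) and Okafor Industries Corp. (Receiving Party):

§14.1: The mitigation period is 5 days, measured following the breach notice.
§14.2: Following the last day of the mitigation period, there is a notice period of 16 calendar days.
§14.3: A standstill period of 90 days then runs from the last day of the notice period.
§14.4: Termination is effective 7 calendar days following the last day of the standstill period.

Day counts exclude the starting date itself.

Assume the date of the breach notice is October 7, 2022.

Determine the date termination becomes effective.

The last day of the mitigation period: October 7, 2022 + 5 days = October 12, 2022.
Adding 16 calendar days to October 12, 2022 gives October 28, 2022, which is the last day of the notice period.
The last day of the standstill period: 90 calendar days after October 28, 2022 is January 26, 2023.
Adding 7 calendar days to January 26, 2023 gives February 2, 2023, which is the date termination becomes effective.

February 2, 2023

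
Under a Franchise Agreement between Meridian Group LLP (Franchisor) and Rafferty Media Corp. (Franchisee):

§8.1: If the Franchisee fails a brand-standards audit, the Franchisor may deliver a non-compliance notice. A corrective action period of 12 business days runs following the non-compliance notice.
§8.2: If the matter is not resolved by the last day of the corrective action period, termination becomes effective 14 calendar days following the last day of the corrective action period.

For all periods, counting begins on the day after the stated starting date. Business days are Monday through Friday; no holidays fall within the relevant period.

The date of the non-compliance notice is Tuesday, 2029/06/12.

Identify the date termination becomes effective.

The last day of the corrective action period: 12 business days after Tuesday, 2029/06/12, skipping weekends — Jun 13, Jun 14, Jun 15, Jun 18, …, Jun 26, Jun 27, Jun 28 — lands on Thursday, 2029/06/28.
Adding 14 calendar days to 2029/06/28 gives 2029/07/12, which is the date termination becomes effective.

2029/07/12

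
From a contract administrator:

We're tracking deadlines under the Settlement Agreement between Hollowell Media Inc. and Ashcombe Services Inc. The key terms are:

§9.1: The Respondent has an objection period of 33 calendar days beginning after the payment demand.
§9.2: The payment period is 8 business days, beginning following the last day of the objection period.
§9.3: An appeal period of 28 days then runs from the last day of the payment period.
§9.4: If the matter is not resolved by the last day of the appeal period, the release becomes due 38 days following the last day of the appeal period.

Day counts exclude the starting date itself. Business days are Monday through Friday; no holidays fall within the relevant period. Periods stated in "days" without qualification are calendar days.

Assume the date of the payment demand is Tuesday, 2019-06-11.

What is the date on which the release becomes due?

The last day of the objection period: 33 calendar days after 2019-06-11 is 2019-07-14.
The last day of the payment period: counting 8 business days from Sunday, 2019-07-14 (Jul 15, Jul 16, Jul 17, Jul 18, Jul 19, Jul 22, Jul 23, Jul 24, skipping weekends) reaches Wednesday, 2019-07-24.
Adding 28 calendar days to 2019-07-24 gives 2019-08-21, which is the last day of the appeal period.
The date on which the release becomes due: 38 calendar days after 2019-08-21 is 2019-09-28.

2019-09-28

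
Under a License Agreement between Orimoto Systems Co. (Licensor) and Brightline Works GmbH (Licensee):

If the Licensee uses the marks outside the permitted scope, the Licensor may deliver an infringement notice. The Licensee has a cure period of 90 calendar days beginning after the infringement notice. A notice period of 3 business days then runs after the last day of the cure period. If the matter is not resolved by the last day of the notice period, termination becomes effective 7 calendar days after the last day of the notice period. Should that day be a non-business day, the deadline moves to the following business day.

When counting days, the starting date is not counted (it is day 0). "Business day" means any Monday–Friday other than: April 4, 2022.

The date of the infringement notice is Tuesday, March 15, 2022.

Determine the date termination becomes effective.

June 23, 2022

The last day of the cure period: March 15, 2022 + 90 days = June 13, 2022.
The last day of the notice period: counting 3 business days from Monday, June 13, 2022 (Jun 14, Jun 15, Jun 16, skipping weekends) reaches Thursday, June 16, 2022.
The date termination becomes effective: June 16, 2022 + 7 days = June 23, 2022. June 23, 2022 is a Thursday and is not a listed holiday, so no roll-forward applies.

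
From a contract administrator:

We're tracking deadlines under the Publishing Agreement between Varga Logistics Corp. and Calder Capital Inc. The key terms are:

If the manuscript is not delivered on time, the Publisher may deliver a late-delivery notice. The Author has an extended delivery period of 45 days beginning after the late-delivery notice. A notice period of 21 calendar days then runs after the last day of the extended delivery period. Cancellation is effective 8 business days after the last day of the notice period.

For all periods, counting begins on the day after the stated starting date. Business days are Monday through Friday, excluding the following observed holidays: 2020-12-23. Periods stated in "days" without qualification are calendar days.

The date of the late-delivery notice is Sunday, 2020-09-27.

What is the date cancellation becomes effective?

2020-12-14

The last day of the extended delivery period: 2020-09-27 + 45 days = 2020-11-11.
Adding 21 calendar days to 2020-11-11 gives 2020-12-02, which is the last day of the notice period.
The date cancellation becomes effective: 8 business days after Wednesday, 2020-12-02, skipping weekends — Dec 3, Dec 4, Dec 7, Dec 8, Dec 9, Dec 10, Dec 11, Dec 14 — lands on Monday, 2020-12-14.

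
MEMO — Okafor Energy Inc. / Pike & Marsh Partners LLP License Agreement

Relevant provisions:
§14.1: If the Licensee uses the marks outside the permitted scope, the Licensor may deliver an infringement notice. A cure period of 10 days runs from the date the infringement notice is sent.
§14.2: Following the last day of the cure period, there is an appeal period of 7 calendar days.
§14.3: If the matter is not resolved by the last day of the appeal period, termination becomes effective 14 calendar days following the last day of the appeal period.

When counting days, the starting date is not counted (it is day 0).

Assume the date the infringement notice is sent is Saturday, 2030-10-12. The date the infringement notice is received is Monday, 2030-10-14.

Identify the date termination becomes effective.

The last day of the cure period: 10 calendar days after 2030-10-12 is 2030-10-22.
The last day of the appeal period: 2030-10-22 + 7 days = 2030-10-29.
The date termination becomes effective: 14 calendar days after 2030-10-29 is 2030-11-12.

2030-11-12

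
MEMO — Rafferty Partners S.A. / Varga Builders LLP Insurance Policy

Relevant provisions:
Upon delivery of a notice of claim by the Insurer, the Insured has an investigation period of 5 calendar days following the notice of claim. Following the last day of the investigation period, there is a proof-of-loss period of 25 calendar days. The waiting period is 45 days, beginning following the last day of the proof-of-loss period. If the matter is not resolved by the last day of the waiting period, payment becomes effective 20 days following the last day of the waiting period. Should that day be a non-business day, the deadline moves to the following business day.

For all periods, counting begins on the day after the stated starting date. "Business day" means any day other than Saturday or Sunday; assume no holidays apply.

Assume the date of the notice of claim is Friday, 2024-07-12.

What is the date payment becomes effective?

The last day of the investigation period: 5 calendar days after 2024-07-12 is 2024-07-17.
The last day of the proof-of-loss period: 2024-07-17 + 25 days = 2024-08-11.
The last day of the waiting period: 45 calendar days after 2024-08-11 is 2024-09-25.
The date payment becomes effective: 20 calendar days after 2024-09-25 is 2024-10-15. 2024-10-15 is a Tuesday, so no roll-forward applies.

2024-10-15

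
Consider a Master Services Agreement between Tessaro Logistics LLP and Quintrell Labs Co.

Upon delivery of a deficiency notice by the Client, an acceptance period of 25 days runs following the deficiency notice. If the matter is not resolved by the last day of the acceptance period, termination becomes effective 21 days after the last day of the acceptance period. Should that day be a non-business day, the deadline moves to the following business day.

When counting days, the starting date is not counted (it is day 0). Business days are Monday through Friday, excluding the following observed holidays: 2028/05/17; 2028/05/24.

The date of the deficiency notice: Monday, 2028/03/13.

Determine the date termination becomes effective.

Adding 25 calendar days to 2028/03/13 gives 2028/04/07, which is the last day of the acceptance period.
Adding 21 calendar days to 2028/04/07 gives 2028/04/28, which is the date termination becomes effective. 2028/04/28 is a Friday and is not a listed holiday, so no roll-forward applies.

2028/04/28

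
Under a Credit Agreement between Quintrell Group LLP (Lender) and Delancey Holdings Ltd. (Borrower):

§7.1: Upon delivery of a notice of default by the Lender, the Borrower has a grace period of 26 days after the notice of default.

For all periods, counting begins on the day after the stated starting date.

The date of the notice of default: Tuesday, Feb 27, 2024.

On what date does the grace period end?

Mar 24, 2024

Adding 26 calendar days to Feb 27, 2024 gives Mar 24, 2024, which is the last day of the grace period.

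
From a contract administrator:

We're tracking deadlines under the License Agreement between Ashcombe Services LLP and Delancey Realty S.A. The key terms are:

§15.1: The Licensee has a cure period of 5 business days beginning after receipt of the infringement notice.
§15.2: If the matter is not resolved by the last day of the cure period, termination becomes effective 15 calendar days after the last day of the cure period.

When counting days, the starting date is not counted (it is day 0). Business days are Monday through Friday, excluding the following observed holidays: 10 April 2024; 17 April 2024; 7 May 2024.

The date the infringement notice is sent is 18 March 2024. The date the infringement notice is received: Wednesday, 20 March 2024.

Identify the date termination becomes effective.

The last day of the cure period: 5 business days after Wednesday, 20 March 2024, skipping weekends — Mar 21, Mar 22, Mar 25, Mar 26, Mar 27 — lands on Wednesday, 27 March 2024.
The date termination becomes effective: 27 March 2024 + 15 days = 11 April 2024.

11 April 2024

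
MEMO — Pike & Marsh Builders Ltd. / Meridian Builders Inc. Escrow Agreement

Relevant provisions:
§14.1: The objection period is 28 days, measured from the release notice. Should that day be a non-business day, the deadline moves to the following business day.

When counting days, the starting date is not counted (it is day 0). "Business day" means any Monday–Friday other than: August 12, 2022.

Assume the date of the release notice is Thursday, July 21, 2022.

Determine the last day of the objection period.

The last day of the objection period: July 21, 2022 + 28 days = August 18, 2022. August 18, 2022 is a Thursday and is not a listed holiday, so no roll-forward applies.

August 18, 2022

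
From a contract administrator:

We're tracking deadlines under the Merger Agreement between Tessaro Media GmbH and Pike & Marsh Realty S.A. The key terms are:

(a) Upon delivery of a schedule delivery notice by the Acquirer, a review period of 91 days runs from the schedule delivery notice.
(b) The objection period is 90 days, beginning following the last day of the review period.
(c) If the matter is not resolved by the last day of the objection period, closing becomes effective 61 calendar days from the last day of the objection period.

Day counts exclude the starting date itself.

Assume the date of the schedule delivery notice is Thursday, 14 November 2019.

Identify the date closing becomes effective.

13 July 2020

The last day of the review period: 14 November 2019 + 91 days = 13 February 2020.
The last day of the objection period: 90 calendar days after 13 February 2020 is 13 May 2020.
The date closing becomes effective: 61 calendar days after 13 May 2020 is 13 July 2020.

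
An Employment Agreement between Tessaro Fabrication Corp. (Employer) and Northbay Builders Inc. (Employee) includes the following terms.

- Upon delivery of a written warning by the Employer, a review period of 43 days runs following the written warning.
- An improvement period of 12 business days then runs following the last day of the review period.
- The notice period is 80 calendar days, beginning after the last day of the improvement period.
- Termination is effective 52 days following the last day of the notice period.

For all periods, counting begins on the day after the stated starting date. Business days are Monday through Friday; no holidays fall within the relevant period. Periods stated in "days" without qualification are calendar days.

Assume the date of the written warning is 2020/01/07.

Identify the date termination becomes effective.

2020/07/16

Adding 43 calendar days to 2020/01/07 gives 2020/02/19, which is the last day of the review period.
The last day of the improvement period: counting 12 business days from Wednesday, 2020/02/19 (Feb 20, Feb 21, Feb 24, Feb 25, …, Mar 4, Mar 5, Mar 6, skipping weekends) reaches Friday, 2020/03/06.
Adding 80 calendar days to 2020/03/06 gives 2020/05/25, which is the last day of the notice period.
Adding 52 calendar days to 2020/05/25 gives 2020/07/16, which is the date termination becomes effective.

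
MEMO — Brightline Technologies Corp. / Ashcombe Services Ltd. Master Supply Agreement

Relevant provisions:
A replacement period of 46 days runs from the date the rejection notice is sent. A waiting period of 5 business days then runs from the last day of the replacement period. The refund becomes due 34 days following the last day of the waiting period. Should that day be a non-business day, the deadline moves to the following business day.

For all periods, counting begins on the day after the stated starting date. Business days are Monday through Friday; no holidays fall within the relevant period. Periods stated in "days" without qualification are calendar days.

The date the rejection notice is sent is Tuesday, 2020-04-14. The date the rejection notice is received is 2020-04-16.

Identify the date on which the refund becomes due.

2020-07-09

The last day of the replacement period: 46 calendar days after 2020-04-14 is 2020-05-30.
From Saturday, 2020-05-30, 5 business days (Jun 1, Jun 2, Jun 3, Jun 4, Jun 5, skipping weekends) brings us to Friday, 2020-06-05, which is the last day of the waiting period.
The date on which the refund becomes due: 34 calendar days after 2020-06-05 is 2020-07-09. 2020-07-09 is a Thursday, so no roll-forward applies.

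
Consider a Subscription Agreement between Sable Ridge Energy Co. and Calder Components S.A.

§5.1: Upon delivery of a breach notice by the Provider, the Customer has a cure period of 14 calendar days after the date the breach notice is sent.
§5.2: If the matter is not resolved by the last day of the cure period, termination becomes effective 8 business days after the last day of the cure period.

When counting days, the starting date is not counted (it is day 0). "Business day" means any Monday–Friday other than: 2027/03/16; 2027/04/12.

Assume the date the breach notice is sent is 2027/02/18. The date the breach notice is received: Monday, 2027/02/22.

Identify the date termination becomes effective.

2027/03/17

Adding 14 calendar days to 2027/02/18 gives 2027/03/04, which is the last day of the cure period.
The date termination becomes effective: counting 8 business days from Thursday, 2027/03/04 (Mar 5, Mar 8, Mar 9, Mar 10, Mar 11, Mar 12, Mar 15, Mar 17, skipping weekends and the listed holiday on Mar 16) reaches Wednesday, 2027/03/17.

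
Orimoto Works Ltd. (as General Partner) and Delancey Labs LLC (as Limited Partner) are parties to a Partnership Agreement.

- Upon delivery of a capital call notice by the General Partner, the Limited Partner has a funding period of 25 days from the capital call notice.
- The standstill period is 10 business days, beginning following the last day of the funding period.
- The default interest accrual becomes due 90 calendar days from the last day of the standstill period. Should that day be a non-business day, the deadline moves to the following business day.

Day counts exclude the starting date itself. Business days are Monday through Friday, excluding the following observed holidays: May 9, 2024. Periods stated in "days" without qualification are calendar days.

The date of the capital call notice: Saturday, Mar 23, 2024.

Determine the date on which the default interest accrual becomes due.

The last day of the funding period: Mar 23, 2024 + 25 days = Apr 17, 2024.
The last day of the standstill period: counting 10 business days from Wednesday, Apr 17, 2024 (Apr 18, Apr 19, Apr 22, Apr 23, Apr 24, Apr 25, Apr 26, Apr 29, Apr 30, May 1, skipping weekends) reaches Wednesday, May 1, 2024.
Adding 90 calendar days to May 1, 2024 gives Jul 30, 2024, which is the date on which the default interest accrual becomes due. Jul 30, 2024 is a Tuesday and is not a listed holiday, so no roll-forward applies.

Jul 30, 2024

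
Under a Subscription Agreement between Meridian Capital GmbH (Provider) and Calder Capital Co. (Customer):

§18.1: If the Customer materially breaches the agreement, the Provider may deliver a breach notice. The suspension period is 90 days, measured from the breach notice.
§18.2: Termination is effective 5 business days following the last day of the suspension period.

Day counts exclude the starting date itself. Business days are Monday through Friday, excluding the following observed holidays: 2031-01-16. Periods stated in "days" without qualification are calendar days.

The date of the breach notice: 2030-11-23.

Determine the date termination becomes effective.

The last day of the suspension period: 2030-11-23 + 90 days = 2031-02-21.
The date termination becomes effective: counting 5 business days from Friday, 2031-02-21 (Feb 24, Feb 25, Feb 26, Feb 27, Feb 28, skipping weekends) reaches Friday, 2031-02-28.

2031-02-28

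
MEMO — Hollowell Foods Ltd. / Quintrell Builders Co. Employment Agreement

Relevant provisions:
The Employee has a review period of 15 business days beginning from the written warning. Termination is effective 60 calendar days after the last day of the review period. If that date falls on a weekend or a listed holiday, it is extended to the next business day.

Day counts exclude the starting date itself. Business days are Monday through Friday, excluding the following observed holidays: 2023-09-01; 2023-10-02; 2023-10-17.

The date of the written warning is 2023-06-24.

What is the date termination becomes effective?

The last day of the review period: 15 business days after Saturday, 2023-06-24, skipping weekends — Jun 26, Jun 27, Jun 28, Jun 29, …, Jul 12, Jul 13, Jul 14 — lands on Friday, 2023-07-14.
The date termination becomes effective: 60 calendar days after 2023-07-14 is 2023-09-12. 2023-09-12 is a Tuesday and is not a listed holiday, so no roll-forward applies.

2023-09-12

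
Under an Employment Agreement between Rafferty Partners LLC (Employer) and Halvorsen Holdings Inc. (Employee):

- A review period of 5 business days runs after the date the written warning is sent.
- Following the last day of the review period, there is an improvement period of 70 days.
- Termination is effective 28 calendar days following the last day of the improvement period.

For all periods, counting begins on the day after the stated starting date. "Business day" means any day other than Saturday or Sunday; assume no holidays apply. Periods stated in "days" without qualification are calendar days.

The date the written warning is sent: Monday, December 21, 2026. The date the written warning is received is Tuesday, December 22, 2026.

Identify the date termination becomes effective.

The last day of the review period: counting 5 business days from Monday, December 21, 2026 (Dec 22, Dec 23, Dec 24, Dec 25, Dec 28, skipping weekends) reaches Monday, December 28, 2026.
Adding 70 calendar days to December 28, 2026 gives March 8, 2027, which is the last day of the improvement period.
The date termination becomes effective: March 8, 2027 + 28 days = April 5, 2027.

April 5, 2027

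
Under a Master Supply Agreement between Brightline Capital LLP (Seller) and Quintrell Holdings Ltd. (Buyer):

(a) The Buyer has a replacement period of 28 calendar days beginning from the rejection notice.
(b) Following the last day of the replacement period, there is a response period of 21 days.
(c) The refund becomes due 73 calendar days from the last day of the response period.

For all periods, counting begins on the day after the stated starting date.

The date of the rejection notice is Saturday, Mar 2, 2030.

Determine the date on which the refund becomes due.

The last day of the replacement period: 28 calendar days after Mar 2, 2030 is Mar 30, 2030.
The last day of the response period: Mar 30, 2030 + 21 days = Apr 20, 2030.
Adding 73 calendar days to Apr 20, 2030 gives Jul 2, 2030, which is the date on which the refund becomes due.

Jul 2, 2030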